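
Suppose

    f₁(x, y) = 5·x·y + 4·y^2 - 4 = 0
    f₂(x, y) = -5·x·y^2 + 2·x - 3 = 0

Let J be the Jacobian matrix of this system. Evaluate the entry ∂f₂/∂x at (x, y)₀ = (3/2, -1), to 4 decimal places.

-3.0000

∂f₂/∂x = -5·y^2 + 2.
At (3/2, -1) this is -3.0000.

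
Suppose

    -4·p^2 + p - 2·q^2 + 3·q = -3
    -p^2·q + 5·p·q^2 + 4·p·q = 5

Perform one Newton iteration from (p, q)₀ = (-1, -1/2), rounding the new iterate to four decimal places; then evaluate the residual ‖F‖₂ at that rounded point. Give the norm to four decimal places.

At (-1, -1/2): F = (-4.0000, -3.7500).
Jacobian J = [[-8·p + 1, -4·q + 3], [-2·p·q + 5·q^2 + 4·q, -p^2 + 10·p·q + 4·p]].
At the point, J = [[9.0000, 5.0000], [-1.7500, 0.0000]] (det J = 8.7500).
Solving J·Δ = −F gives Δ = (-2.1429, 4.6571).
Then the next iterate is (p, q)₁ = (-3.1429, 4.1571).
Re-evaluating at (-3.1429, 4.1571): F = (-61.745842, -369.894309), so ‖F‖₂ = 375.0125.

375.0125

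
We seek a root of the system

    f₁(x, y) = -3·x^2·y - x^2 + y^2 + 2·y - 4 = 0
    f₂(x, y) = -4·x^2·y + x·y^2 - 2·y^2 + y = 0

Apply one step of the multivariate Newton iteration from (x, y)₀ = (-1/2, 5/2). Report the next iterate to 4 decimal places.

At (-1/2, 5/2): F = (5.1250, -15.6250).
Jacobian J = [[-6·x·y - 2·x, -3·x^2 + 2·y + 2], [-8·x·y + y^2, -4·x^2 + 2·x·y - 4·y + 1]].
At the point, J = [[8.5000, 6.2500], [16.2500, -12.5000]] (det J = -207.8125).
Solving J·Δ = −F gives Δ = (0.1617, -1.0398).
Then the next iterate is (x, y)₁ = (-0.3383, 1.4602).

(-0.3383, 1.4602)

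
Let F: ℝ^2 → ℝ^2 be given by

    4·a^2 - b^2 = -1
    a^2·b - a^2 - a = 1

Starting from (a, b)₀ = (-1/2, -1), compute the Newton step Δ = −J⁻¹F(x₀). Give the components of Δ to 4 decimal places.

(0.7500, 1.0000)

At (-1/2, -1): F = (1.0000, -1.0000).
Jacobian J = [[8·a, -2·b], [2·a·b - 2·a - 1, a^2]].
At the point, J = [[-4.0000, 2.0000], [1.0000, 0.2500]] (det J = -3.0000).
Solving J·Δ = −F gives Δ = (0.7500, 1.0000).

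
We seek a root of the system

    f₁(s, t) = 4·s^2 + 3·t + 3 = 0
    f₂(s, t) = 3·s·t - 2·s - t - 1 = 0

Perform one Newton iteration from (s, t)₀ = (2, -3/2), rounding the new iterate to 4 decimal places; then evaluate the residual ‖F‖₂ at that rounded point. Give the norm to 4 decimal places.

6.0272

At (2, -3/2): F = (14.5000, -12.5000).
Jacobian J = [[8·s, 3], [3·t - 2, 3·s - 1]].
At the point, J = [[16.0000, 3.0000], [-6.5000, 5.0000]] (det J = 99.5000).
Solving J·Δ = −F gives Δ = (-1.1055, 1.0628).
Then the next iterate is (s, t)₁ = (0.8945, -0.4372).
Re-evaluating at (0.8945, -0.4372): F = (4.888921, -3.525026), so ‖F‖₂ = 6.0272.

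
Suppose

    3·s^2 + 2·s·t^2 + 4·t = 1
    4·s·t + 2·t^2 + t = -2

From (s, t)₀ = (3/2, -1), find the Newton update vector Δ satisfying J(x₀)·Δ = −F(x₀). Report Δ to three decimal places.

At (3/2, -1): F = (4.750, -3.000).
Jacobian J = [[6·s + 2·t^2, 4·s·t + 4], [4·t, 4·s + 4·t + 1]].
At the point, J = [[11.000, -2.000], [-4.000, 3.000]] (det J = 25.000).
Solving J·Δ = −F gives Δ = (-0.330, 0.560).

(-0.330, 0.560)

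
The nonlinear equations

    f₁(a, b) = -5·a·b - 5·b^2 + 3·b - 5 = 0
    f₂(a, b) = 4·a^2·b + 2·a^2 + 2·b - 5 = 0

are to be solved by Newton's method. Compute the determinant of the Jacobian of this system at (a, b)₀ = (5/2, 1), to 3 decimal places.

450.000

J = [[-5·b, -5·a - 10·b + 3], [8·a·b + 4·a, 4·a^2 + 2]].
At the point, J = [[-5.000, -19.500], [30.000, 27.000]].
det J = 450.000.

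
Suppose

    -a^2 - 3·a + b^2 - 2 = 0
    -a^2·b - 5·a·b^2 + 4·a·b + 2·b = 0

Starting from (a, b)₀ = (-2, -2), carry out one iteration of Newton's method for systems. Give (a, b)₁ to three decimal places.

At (-2, -2): F = (4.000, 60.000).
Jacobian J = [[-2·a - 3, 2·b], [-2·a·b - 5·b^2 + 4·b, -a^2 - 10·a·b + 4·a + 2]].
At the point, J = [[1.000, -4.000], [-36.000, -50.000]] (det J = -194.000).
Solving J·Δ = −F gives Δ = (0.206, 1.052).
Then the next iterate is (a, b)₁ = (-1.794, -0.948).

(-1.794, -0.948)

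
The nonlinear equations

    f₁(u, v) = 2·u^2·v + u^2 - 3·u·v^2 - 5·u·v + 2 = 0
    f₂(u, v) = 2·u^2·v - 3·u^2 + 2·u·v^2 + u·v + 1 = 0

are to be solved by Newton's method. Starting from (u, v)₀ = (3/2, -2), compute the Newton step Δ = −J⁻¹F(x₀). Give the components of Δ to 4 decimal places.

At (3/2, -2): F = (-7.7500, -5.7500).
Jacobian J = [[4·u·v + 2·u - 3·v^2 - 5·v, 2·u^2 - 6·u·v - 5·u], [4·u·v - 6·u + 2·v^2 + v, 2·u^2 + 4·u·v + u]].
At the point, J = [[-11.0000, 15.0000], [-15.0000, -6.0000]] (det J = 291.0000).
Solving J·Δ = −F gives Δ = (-0.4562, 0.1821).

(-0.4562, 0.1821)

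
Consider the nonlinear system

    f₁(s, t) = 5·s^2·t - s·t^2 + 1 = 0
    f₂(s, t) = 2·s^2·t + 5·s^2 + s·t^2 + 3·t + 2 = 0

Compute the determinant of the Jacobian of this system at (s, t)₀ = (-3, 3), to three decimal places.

3294.000

J = [[10·s·t - t^2, 5·s^2 - 2·s·t], [4·s·t + 10·s + t^2, 2·s^2 + 2·s·t + 3]].
At the point, J = [[-99.000, 63.000], [-57.000, 3.000]].
det J = 3294.000.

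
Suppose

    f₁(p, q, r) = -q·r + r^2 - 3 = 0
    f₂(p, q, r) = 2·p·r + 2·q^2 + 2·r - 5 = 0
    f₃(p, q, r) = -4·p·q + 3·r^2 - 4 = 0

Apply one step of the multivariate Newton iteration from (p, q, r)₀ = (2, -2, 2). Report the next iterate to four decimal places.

(0.6250, -1.2500, 1.4167)

At (2, -2, 2): F = (5.0000, 15.0000, 24.0000).
Jacobian J = [[0, -r, -q + 2·r], [2·r, 4·q, 2·p + 2], [-4·q, -4·p, 6·r]].
At the point, J = [[0.0000, -2.0000, 6.0000], [4.0000, -8.0000, 6.0000], [8.0000, -8.0000, 12.0000]] (det J = 192.0000).
Solving J·Δ = −F gives Δ = (-1.3750, 0.7500, -0.5833).
Then the next iterate is (p, q, r)₁ = (0.6250, -1.2500, 1.4167).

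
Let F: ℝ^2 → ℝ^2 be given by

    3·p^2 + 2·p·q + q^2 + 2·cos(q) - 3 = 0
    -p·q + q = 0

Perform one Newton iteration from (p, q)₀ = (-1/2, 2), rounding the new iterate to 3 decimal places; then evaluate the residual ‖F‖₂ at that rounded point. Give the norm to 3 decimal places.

4.865

At (-1/2, 2): F = (-1.08229, 3.000).
Jacobian J = [[6·p + 2·q, 2·p + 2·q - 2·sin(q)], [-q, -p + 1]].
At the point, J = [[1.000, 1.18141], [-2.000, 1.500]] (det J = 3.86281).
Solving J·Δ = −F gives Δ = (1.338, -0.216).
Then the next iterate is (p, q)₁ = (0.838, 1.784).
Re-evaluating at (0.838, 1.784): F = (4.85619, 0.28901), so ‖F‖₂ = 4.865.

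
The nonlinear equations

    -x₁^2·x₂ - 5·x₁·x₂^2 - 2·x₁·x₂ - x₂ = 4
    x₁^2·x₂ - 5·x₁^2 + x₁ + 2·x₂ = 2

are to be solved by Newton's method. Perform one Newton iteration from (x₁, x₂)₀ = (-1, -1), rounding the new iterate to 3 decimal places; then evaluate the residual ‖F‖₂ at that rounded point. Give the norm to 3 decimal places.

5.295

At (-1, -1): F = (1.000, -11.000).
Jacobian J = [[-2·x₁·x₂ - 5·x₂^2 - 2·x₂, -x₁^2 - 10·x₁·x₂ - 2·x₁ - 1], [2·x₁·x₂ - 10·x₁ + 1, x₁^2 + 2]].
At the point, J = [[-5.000, -10.000], [13.000, 3.000]] (det J = 115.000).
Solving J·Δ = −F gives Δ = (0.930, -0.365).
Then the next iterate is (x₁, x₂)₁ = (-0.070, -1.365).
Re-evaluating at (-0.070, -1.365): F = (-2.16728, -4.83119), so ‖F‖₂ = 5.295.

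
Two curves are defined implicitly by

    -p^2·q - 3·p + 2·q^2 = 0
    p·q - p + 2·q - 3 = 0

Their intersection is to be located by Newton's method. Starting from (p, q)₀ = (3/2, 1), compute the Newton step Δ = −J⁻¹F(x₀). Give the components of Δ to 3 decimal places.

At (3/2, 1): F = (-4.750, -1.000).
Jacobian J = [[-2·p·q - 3, -p^2 + 4·q], [q - 1, p + 2]].
At the point, J = [[-6.000, 1.750], [0.000, 3.500]] (det J = -21.000).
Solving J·Δ = −F gives Δ = (-0.708, 0.286).

(-0.708, 0.286)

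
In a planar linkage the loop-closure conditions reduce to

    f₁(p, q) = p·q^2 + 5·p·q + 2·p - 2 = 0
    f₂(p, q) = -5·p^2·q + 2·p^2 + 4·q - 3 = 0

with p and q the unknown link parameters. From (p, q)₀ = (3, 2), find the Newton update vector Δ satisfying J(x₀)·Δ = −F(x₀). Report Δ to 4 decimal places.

At (3, 2): F = (46.0000, -67.0000).
Jacobian J = [[q^2 + 5·q + 2, 2·p·q + 5·p], [-10·p·q + 4·p, -5·p^2 + 4]].
At the point, J = [[16.0000, 27.0000], [-48.0000, -41.0000]] (det J = 640.0000).
Solving J·Δ = −F gives Δ = (0.1203, -1.7750).

(0.1203, -1.7750)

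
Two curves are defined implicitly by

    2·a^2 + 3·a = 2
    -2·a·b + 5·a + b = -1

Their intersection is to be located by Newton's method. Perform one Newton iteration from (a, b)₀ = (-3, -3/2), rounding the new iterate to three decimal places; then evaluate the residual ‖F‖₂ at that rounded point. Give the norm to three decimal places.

At (-3, -3/2): F = (7.000, -24.500).
Jacobian J = [[4·a + 3, 0], [-2·b + 5, -2·a + 1]].
At the point, J = [[-9.000, 0.000], [8.000, 7.000]] (det J = -63.000).
Solving J·Δ = −F gives Δ = (0.778, 2.611).
Then the next iterate is (a, b)₁ = (-2.222, 1.111).
Re-evaluating at (-2.222, 1.111): F = (1.20857, -4.06172), so ‖F‖₂ = 4.238.

4.238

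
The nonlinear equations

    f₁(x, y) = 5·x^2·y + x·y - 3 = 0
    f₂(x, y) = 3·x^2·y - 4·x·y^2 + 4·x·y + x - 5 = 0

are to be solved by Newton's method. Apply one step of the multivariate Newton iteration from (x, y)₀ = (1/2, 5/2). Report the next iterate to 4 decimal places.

At (1/2, 5/2): F = (1.3750, -10.1250).
Jacobian J = [[10·x·y + y, 5·x^2 + x], [6·x·y - 4·y^2 + 4·y + 1, 3·x^2 - 8·x·y + 4·x]].
At the point, J = [[15.0000, 1.7500], [-6.5000, -7.2500]] (det J = -97.3750).
Solving J·Δ = −F gives Δ = (0.0796, -1.4679).
Then the next iterate is (x, y)₁ = (0.5796, 1.0321).

(0.5796, 1.0321)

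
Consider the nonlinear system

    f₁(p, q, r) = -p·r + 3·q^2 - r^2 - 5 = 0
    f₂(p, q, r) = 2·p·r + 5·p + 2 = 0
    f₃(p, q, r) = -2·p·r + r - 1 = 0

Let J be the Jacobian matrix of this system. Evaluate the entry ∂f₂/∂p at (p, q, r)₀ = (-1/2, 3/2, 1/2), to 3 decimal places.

∂f₂/∂p = 2·r + 5.
At (-1/2, 3/2, 1/2) this is 6.000.

6.000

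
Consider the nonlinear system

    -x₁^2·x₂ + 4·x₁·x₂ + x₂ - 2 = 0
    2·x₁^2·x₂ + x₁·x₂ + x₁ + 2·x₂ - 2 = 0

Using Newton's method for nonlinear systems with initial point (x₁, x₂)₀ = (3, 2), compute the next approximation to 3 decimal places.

(2.750, 0.250)

At (3, 2): F = (6.000, 47.000).
Jacobian J = [[-2·x₁·x₂ + 4·x₂, -x₁^2 + 4·x₁ + 1], [4·x₁·x₂ + x₂ + 1, 2·x₁^2 + x₁ + 2]].
At the point, J = [[-4.000, 4.000], [27.000, 23.000]] (det J = -200.000).
Solving J·Δ = −F gives Δ = (-0.250, -1.750).
Then the next iterate is (x₁, x₂)₁ = (2.750, 0.250).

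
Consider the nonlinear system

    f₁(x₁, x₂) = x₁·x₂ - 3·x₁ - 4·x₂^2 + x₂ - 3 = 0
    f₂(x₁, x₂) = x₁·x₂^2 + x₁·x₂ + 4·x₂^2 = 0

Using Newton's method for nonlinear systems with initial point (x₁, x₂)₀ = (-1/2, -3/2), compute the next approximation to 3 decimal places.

At (-1/2, -3/2): F = (-11.250, 8.625).
Jacobian J = [[x₂ - 3, x₁ - 8·x₂ + 1], [x₂^2 + x₂, 2·x₁·x₂ + x₁ + 8·x₂]].
At the point, J = [[-4.500, 12.500], [0.750, -11.000]] (det J = 40.125).
Solving J·Δ = −F gives Δ = (-0.397, 0.757).
Then the next iterate is (x₁, x₂)₁ = (-0.897, -0.743).

(-0.897, -0.743)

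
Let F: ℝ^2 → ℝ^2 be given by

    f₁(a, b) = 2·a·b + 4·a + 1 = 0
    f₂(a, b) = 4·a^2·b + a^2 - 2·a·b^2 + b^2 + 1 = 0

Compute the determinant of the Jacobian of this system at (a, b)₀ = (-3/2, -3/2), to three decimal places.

J = [[2·b + 4, 2·a], [8·a·b + 2·a - 2·b^2, 4·a^2 - 4·a·b + 2·b]].
At the point, J = [[1.000, -3.000], [10.500, -3.000]].
det J = 28.500.

28.500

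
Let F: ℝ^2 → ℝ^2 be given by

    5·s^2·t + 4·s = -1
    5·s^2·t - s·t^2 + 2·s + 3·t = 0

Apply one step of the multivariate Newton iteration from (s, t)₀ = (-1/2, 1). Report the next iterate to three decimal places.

At (-1/2, 1): F = (0.250, 3.750).
Jacobian J = [[10·s·t + 4, 5·s^2], [10·s·t - t^2 + 2, 5·s^2 - 2·s·t + 3]].
At the point, J = [[-1.000, 1.250], [-4.000, 5.250]] (det J = -0.250).
Solving J·Δ = −F gives Δ = (-13.500, -11.000).
Then the next iterate is (s, t)₁ = (-14.000, -10.000).

(-14.000, -10.000)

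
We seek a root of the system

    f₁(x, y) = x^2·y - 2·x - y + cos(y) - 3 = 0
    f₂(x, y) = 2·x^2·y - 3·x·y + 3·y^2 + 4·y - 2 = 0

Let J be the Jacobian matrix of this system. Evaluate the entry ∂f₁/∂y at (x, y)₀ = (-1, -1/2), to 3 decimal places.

0.479

∂f₁/∂y = x^2 - sin(y) - 1.
At (-1, -1/2) this is 0.479.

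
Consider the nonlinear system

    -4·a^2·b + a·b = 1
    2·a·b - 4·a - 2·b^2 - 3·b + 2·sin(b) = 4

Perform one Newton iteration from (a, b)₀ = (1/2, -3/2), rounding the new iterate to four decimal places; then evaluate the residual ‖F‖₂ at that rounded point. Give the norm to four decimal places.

12.2091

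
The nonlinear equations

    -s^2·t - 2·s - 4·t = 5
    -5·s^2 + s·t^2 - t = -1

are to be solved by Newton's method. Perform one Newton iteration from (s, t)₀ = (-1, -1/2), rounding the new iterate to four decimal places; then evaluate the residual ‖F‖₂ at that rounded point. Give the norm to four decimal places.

0.6292

At (-1, -1/2): F = (-0.5000, -3.7500).
Jacobian J = [[-2·s·t - 2, -s^2 - 4], [-10·s + t^2, 2·s·t - 1]].
At the point, J = [[-3.0000, -5.0000], [10.2500, 0.0000]] (det J = 51.2500).
Solving J·Δ = −F gives Δ = (0.3659, -0.3195).
Then the next iterate is (s, t)₁ = (-0.6341, -0.8195).
Re-evaluating at (-0.6341, -0.8195): F = (-0.124293, -0.616763), so ‖F‖₂ = 0.6292.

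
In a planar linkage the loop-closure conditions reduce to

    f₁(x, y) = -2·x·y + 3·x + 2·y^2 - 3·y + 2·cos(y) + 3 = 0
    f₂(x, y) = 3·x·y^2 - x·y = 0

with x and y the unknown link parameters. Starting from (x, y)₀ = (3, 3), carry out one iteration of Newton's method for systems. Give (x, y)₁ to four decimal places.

(2.3417, 1.8980)

At (3, 3): F = (1.020015, 72.0000).
Jacobian J = [[-2·y + 3, -2·x + 4·y - 2·sin(y) - 3], [3·y^2 - y, 6·x·y - x]].
At the point, J = [[-3.0000, 2.717760], [24.0000, 51.0000]] (det J = -218.226240).
Solving J·Δ = −F gives Δ = (-0.6583, -1.1020).
Then the next iterate is (x, y)₁ = (2.3417, 1.8980).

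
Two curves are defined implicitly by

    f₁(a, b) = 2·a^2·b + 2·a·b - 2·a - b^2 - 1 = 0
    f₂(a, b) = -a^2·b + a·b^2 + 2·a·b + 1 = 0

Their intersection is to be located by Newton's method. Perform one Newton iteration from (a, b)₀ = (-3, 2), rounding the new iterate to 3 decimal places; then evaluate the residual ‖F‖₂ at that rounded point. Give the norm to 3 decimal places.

13.930

At (-3, 2): F = (25.000, -41.000).
Jacobian J = [[4·a·b + 2·b - 2, 2·a^2 + 2·a - 2·b], [-2·a·b + b^2 + 2·b, -a^2 + 2·a·b + 2·a]].
At the point, J = [[-22.000, 8.000], [20.000, -27.000]] (det J = 434.000).
Solving J·Δ = −F gives Δ = (0.800, -0.926).
Then the next iterate is (a, b)₁ = (-2.200, 1.074).
Re-evaluating at (-2.200, 1.074): F = (7.91724, -11.46141), so ‖F‖₂ = 13.930.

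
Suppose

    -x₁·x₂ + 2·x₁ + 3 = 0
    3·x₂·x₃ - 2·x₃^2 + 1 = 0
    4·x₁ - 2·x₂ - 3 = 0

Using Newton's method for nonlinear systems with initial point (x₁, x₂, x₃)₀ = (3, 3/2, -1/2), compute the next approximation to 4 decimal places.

At (3, 3/2, -1/2): F = (4.5000, -1.7500, 6.0000).
Jacobian J = [[-x₂ + 2, -x₁, 0], [0, 3·x₃, 3·x₂ - 4·x₃], [4, -2, 0]].
At the point, J = [[0.5000, -3.0000, 0.0000], [0.0000, -1.5000, 6.5000], [4.0000, -2.0000, 0.0000]] (det J = -71.5000).
Solving J·Δ = −F gives Δ = (-0.8182, 1.3636, 0.5839).
Then the next iterate is (x₁, x₂, x₃)₁ = (2.1818, 2.8636, 0.0839).

(2.1818, 2.8636, 0.0839)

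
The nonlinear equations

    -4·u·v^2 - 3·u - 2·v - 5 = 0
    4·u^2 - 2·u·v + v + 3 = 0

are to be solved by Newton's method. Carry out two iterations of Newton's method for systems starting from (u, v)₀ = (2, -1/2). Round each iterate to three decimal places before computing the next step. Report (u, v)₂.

(-0.052, 0.150)

At (2, -1/2): F = (-12.000, 20.500).
Jacobian J = [[-4·v^2 - 3, -8·u·v - 2], [8·u - 2·v, -2·u + 1]].
At the point, J = [[-4.000, 6.000], [17.000, -3.000]] (det J = -90.000).
Solving J·Δ = −F gives Δ = (-0.967, 1.356).
Then the next iterate is (u, v)₁ = (1.033, 0.856).
Round to (1.033, 0.856) and repeat: F = (-12.83867, 6.35586), J = [[-5.93094, -9.07398], [6.552, -1.066]].
Δ = (-1.085, -0.706), so (u, v)₂ = (-0.052, 0.150).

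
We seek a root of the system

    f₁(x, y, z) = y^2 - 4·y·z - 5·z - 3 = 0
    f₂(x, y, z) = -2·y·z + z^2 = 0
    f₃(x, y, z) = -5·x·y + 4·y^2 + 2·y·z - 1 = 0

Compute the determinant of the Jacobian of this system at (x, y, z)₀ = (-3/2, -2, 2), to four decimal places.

-840.0000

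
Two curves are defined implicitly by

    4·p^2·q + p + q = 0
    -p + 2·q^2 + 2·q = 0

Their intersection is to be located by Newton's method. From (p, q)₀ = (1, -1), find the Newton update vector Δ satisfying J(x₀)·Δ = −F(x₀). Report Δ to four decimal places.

(-0.6842, -0.1579)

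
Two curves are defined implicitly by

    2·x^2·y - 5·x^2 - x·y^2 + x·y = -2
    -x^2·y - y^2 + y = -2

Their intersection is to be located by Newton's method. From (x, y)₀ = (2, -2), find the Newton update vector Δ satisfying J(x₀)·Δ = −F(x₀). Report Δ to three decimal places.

(-0.634, 1.075)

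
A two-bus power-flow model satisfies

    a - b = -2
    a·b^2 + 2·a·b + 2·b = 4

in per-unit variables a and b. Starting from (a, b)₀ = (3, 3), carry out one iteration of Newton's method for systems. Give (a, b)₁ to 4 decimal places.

(0.5854, 2.5854)

At (3, 3): F = (2.0000, 47.0000).
Jacobian J = [[1, -1], [b^2 + 2·b, 2·a·b + 2·a + 2]].
At the point, J = [[1.0000, -1.0000], [15.0000, 26.0000]] (det J = 41.0000).
Solving J·Δ = −F gives Δ = (-2.4146, -0.4146).
Then the next iterate is (a, b)₁ = (0.5854, 2.5854).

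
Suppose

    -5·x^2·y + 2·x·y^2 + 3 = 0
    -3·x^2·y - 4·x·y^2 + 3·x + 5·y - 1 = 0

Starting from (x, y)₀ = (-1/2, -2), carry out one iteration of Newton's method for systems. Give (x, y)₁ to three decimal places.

At (-1/2, -2): F = (1.500, -3.000).
Jacobian J = [[-10·x·y + 2·y^2, -5·x^2 + 4·x·y], [-6·x·y - 4·y^2 + 3, -3·x^2 - 8·x·y + 5]].
At the point, J = [[-2.000, 2.750], [-19.000, -3.750]] (det J = 59.750).
Solving J·Δ = −F gives Δ = (-0.044, -0.577).
Then the next iterate is (x, y)₁ = (-0.544, -2.577).

(-0.544, -2.577)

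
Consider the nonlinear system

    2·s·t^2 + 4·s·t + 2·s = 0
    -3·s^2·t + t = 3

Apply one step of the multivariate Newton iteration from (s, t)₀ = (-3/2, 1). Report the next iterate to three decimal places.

(-0.919, 0.387)

At (-3/2, 1): F = (-12.000, -8.750).
Jacobian J = [[2·t^2 + 4·t + 2, 4·s·t + 4·s], [-6·s·t, -3·s^2 + 1]].
At the point, J = [[8.000, -12.000], [9.000, -5.750]] (det J = 62.000).
Solving J·Δ = −F gives Δ = (0.581, -0.613).
Then the next iterate is (s, t)₁ = (-0.919, 0.387).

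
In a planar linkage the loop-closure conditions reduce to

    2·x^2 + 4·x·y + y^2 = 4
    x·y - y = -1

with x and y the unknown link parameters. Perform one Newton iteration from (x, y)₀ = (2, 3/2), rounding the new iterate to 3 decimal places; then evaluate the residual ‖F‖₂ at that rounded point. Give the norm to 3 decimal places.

14.103

At (2, 3/2): F = (18.250, 2.500).
Jacobian J = [[4·x + 4·y, 4·x + 2·y], [y, x - 1]].
At the point, J = [[14.000, 11.000], [1.500, 1.000]] (det J = -2.500).
Solving J·Δ = −F gives Δ = (-3.700, 3.050).
Then the next iterate is (x, y)₁ = (-1.700, 4.550).
Re-evaluating at (-1.700, 4.550): F = (-8.45750, -11.285), so ‖F‖₂ = 14.103.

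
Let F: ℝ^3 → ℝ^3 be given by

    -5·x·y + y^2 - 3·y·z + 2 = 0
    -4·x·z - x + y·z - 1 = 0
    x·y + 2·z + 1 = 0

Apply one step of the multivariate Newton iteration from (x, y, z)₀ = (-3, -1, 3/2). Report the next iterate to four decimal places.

(-2.5311, 0.1502, -0.0403)

At (-3, -1, 3/2): F = (-7.5000, 18.5000, 7.0000).
Jacobian J = [[-5·y, -5·x + 2·y - 3·z, -3·y], [-4·z - 1, z, -4·x + y], [y, x, 2]].
At the point, J = [[5.0000, 8.5000, 3.0000], [-7.0000, 1.5000, 11.0000], [-1.0000, -3.0000, 2.0000]] (det J = 273.0000).
Solving J·Δ = −F gives Δ = (0.4689, 1.1502, -1.5403).
Then the next iterate is (x, y, z)₁ = (-2.5311, 0.1502, -0.0403).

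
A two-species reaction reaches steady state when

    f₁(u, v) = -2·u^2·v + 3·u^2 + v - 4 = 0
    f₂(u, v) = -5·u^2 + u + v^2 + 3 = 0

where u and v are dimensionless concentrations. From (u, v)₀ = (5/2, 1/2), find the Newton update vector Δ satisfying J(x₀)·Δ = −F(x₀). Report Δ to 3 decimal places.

(-1.069, -0.147)

At (5/2, 1/2): F = (9.000, -25.500).
Jacobian J = [[-4·u·v + 6·u, -2·u^2 + 1], [-10·u + 1, 2·v]].
At the point, J = [[10.000, -11.500], [-24.000, 1.000]] (det J = -266.000).
Solving J·Δ = −F gives Δ = (-1.069, -0.147).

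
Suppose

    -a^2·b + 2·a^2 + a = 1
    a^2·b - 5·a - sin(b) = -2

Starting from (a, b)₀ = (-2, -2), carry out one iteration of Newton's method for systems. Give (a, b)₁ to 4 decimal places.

At (-2, -2): F = (13.0000, 4.909297).
Jacobian J = [[-2·a·b + 4·a + 1, -a^2], [2·a·b - 5, a^2 - cos(b)]].
At the point, J = [[-15.0000, -4.0000], [3.0000, 4.416147]] (det J = -54.242203).
Solving J·Δ = −F gives Δ = (1.4204, -2.0766).
Then the next iterate is (a, b)₁ = (-0.5796, -4.0766).

(-0.5796, -4.0766)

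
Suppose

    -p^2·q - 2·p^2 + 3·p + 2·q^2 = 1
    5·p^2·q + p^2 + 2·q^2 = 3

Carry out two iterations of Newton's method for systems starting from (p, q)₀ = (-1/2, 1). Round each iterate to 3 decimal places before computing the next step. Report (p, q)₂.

(-0.328, 1.076)

At (-1/2, 1): F = (-1.250, 0.500).
Jacobian J = [[-2·p·q - 4·p + 3, -p^2 + 4·q], [10·p·q + 2·p, 5·p^2 + 4·q]].
At the point, J = [[6.000, 3.750], [-6.000, 5.250]] (det J = 54.000).
Solving J·Δ = −F gives Δ = (0.156, 0.083).
Then the next iterate is (p, q)₁ = (-0.344, 1.083).
Round to (-0.344, 1.083) and repeat: F = (-0.05105, 0.10490), J = [[5.12110, 4.21366], [-4.41352, 4.92368]].
Δ = (0.016, -0.007), so (p, q)₂ = (-0.328, 1.076).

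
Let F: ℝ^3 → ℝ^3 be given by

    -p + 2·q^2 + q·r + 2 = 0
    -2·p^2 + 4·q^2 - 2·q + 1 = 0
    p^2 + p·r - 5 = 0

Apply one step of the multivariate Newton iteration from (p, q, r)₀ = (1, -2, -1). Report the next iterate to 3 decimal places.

(3.833, -1.574, 1.167)

At (1, -2, -1): F = (11.000, 19.000, -5.000).
Jacobian J = [[-1, 4·q + r, q], [-4·p, 8·q - 2, 0], [2·p + r, 0, p]].
At the point, J = [[-1.000, -9.000, -2.000], [-4.000, -18.000, 0.000], [1.000, 0.000, 1.000]] (det J = -54.000).
Solving J·Δ = −F gives Δ = (2.833, 0.426, 2.167).
Then the next iterate is (p, q, r)₁ = (3.833, -1.574, 1.167).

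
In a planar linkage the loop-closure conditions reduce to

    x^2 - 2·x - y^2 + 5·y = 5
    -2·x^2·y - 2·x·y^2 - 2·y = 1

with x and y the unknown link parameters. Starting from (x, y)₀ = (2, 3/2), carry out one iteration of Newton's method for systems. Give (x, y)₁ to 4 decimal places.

(6.0455, -2.6705)

At (2, 3/2): F = (0.2500, -25.0000).
Jacobian J = [[2·x - 2, -2·y + 5], [-4·x·y - 2·y^2, -2·x^2 - 4·x·y - 2]].
At the point, J = [[2.0000, 2.0000], [-16.5000, -22.0000]] (det J = -11.0000).
Solving J·Δ = −F gives Δ = (4.0455, -4.1705).
Then the next iterate is (x, y)₁ = (6.0455, -2.6705).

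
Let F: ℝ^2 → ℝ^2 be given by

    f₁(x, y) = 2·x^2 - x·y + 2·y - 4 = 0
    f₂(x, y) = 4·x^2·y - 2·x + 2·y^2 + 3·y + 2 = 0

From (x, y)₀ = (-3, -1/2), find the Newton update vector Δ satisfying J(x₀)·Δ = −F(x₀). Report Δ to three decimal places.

(1.011, 0.024)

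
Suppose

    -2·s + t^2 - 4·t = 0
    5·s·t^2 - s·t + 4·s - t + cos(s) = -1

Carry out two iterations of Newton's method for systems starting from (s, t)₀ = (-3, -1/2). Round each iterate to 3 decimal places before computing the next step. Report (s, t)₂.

At (-3, -1/2): F = (8.250, -16.73999).
Jacobian J = [[-2, 2·t - 4], [5·t^2 - t - sin(s) + 4, 10·s·t - s - 1]].
At the point, J = [[-2.000, -5.000], [5.89112, 17.000]] (det J = -4.54440).
Solving J·Δ = −F gives Δ = (12.444, -3.328).
Then the next iterate is (s, t)₁ = (9.444, -3.828).
Round to (9.444, -3.828) and repeat: F = (11.07758, 769.69805), J = [[-2.000, -11.656], [81.11514, -371.96032]].
Δ = (-2.872, 1.443), so (s, t)₂ = (6.572, -2.385).

(6.572, -2.385)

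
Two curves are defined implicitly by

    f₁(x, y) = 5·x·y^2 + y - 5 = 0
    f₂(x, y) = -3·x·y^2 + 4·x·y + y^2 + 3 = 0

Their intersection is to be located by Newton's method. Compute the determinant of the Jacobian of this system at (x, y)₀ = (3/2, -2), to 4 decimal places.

-180.0000

J = [[5·y^2, 10·x·y + 1], [-3·y^2 + 4·y, -6·x·y + 4·x + 2·y]].
At the point, J = [[20.0000, -29.0000], [-20.0000, 20.0000]].
det J = -180.0000.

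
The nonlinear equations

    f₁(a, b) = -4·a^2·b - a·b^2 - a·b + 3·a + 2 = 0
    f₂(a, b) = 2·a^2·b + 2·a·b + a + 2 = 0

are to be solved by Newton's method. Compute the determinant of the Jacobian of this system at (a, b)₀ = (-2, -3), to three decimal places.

290.000

J = [[-8·a·b - b^2 - b + 3, -4·a^2 - 2·a·b - a], [4·a·b + 2·b + 1, 2·a^2 + 2·a]].
At the point, J = [[-51.000, -26.000], [19.000, 4.000]].
det J = 290.000.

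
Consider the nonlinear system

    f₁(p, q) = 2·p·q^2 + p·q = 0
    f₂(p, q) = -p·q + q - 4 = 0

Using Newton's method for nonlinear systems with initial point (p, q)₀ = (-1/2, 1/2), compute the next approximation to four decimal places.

At (-1/2, 1/2): F = (-0.5000, -3.2500).
Jacobian J = [[2·q^2 + q, 4·p·q + p], [-q, -p + 1]].
At the point, J = [[1.0000, -1.5000], [-0.5000, 1.5000]] (det J = 0.7500).
Solving J·Δ = −F gives Δ = (7.5000, 4.6667).
Then the next iterate is (p, q)₁ = (7.0000, 5.1667).

(7.0000, 5.1667)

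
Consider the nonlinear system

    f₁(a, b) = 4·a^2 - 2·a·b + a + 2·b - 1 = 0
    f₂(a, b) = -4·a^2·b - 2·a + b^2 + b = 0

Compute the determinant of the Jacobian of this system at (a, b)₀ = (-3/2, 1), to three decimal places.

J = [[8·a - 2·b + 1, -2·a + 2], [-8·a·b - 2, -4·a^2 + 2·b + 1]].
At the point, J = [[-13.000, 5.000], [10.000, -6.000]].
det J = 28.000.

28.000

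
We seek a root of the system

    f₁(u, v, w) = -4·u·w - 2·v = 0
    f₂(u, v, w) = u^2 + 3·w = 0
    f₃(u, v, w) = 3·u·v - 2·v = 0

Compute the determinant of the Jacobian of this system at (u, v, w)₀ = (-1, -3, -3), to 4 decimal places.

274.0000

J = [[-4·w, -2, -4·u], [2·u, 0, 3], [3·v, 3·u - 2, 0]].
At the point, J = [[12.0000, -2.0000, 4.0000], [-2.0000, 0.0000, 3.0000], [-9.0000, -5.0000, 0.0000]].
det J = 274.0000.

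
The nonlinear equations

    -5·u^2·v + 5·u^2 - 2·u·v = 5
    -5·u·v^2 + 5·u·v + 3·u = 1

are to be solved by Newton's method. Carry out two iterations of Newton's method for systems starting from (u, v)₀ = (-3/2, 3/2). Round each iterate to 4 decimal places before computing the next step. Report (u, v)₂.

(-1.7388, -6.0436)

At (-3/2, 3/2): F = (-6.1250, 0.1250).
Jacobian J = [[-10·u·v + 10·u - 2·v, -5·u^2 - 2·u], [-5·v^2 + 5·v + 3, -10·u·v + 5·u]].
At the point, J = [[4.5000, -8.2500], [-0.7500, 15.0000]] (det J = 61.3125).
Solving J·Δ = −F gives Δ = (1.4817, 0.0657).
Then the next iterate is (u, v)₁ = (-0.0183, 1.5657).
Round to (-0.0183, 1.5657) and repeat: F = (-4.943643, -0.973857), J = [[-3.027877, 0.034926], [-1.428582, 0.195023]].
Δ = (-1.7205, -7.6093), so (u, v)₂ = (-1.7388, -6.0436).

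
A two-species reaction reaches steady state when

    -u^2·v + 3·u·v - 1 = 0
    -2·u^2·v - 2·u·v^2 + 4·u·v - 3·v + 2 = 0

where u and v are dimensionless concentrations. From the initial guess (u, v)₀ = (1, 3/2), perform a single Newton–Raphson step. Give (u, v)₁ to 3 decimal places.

At (1, 3/2): F = (2.000, -4.000).
Jacobian J = [[-2·u·v + 3·v, -u^2 + 3·u], [-4·u·v - 2·v^2 + 4·v, -2·u^2 - 4·u·v + 4·u - 3]].
At the point, J = [[1.500, 2.000], [-4.500, -7.000]] (det J = -1.500).
Solving J·Δ = −F gives Δ = (-4.000, 2.000).
Then the next iterate is (u, v)₁ = (-3.000, 3.500).

(-3.000, 3.500)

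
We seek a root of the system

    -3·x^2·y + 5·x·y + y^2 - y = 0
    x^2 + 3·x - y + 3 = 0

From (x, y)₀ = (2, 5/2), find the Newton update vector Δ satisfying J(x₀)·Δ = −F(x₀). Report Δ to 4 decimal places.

(5.6429, 50.0000)

At (2, 5/2): F = (-1.2500, 10.5000).
Jacobian J = [[-6·x·y + 5·y, -3·x^2 + 5·x + 2·y - 1], [2·x + 3, -1]].
At the point, J = [[-17.5000, 2.0000], [7.0000, -1.0000]] (det J = 3.5000).
Solving J·Δ = −F gives Δ = (5.6429, 50.0000).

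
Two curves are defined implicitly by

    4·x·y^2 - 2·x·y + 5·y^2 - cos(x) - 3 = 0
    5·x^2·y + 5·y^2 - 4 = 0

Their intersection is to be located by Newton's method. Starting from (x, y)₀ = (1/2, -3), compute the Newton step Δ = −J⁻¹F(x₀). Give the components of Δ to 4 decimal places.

(-0.0987, 1.3472)

At (1/2, -3): F = (62.122417, 37.2500).
Jacobian J = [[4·y^2 - 2·y + sin(x), 8·x·y - 2·x + 10·y], [10·x·y, 5·x^2 + 10·y]].
At the point, J = [[42.479426, -43.0000], [-15.0000, -28.7500]] (det J = -1866.283484).
Solving J·Δ = −F gives Δ = (-0.0987, 1.3472).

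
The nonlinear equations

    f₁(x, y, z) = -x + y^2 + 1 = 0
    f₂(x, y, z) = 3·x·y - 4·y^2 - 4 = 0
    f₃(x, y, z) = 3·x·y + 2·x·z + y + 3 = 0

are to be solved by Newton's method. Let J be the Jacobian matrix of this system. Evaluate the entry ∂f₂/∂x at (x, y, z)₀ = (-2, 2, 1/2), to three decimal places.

6.000

∂f₂/∂x = 3·y.
At (-2, 2, 1/2) this is 6.000.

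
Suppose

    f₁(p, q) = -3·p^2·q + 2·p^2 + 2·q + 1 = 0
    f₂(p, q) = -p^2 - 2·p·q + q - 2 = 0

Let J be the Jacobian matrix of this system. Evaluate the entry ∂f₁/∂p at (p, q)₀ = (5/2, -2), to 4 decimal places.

∂f₁/∂p = -6·p·q + 4·p.
At (5/2, -2) this is 40.0000.

40.0000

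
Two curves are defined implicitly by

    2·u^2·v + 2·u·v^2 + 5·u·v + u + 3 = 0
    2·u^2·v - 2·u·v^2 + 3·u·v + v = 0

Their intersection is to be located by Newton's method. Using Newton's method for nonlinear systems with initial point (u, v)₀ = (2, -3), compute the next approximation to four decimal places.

At (2, -3): F = (-13.0000, -81.0000).
Jacobian J = [[4·u·v + 2·v^2 + 5·v + 1, 2·u^2 + 4·u·v + 5·u], [4·u·v - 2·v^2 + 3·v, 2·u^2 - 4·u·v + 3·u + 1]].
At the point, J = [[-20.0000, -6.0000], [-51.0000, 39.0000]] (det J = -1086.0000).
Solving J·Δ = −F gives Δ = (-0.9144, 0.8812).
Then the next iterate is (u, v)₁ = (1.0856, -2.1188).

(1.0856, -2.1188)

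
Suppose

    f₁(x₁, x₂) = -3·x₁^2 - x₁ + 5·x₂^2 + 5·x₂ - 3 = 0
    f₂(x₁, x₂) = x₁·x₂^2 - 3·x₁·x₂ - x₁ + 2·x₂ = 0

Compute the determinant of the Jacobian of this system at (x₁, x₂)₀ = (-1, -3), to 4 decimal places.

J = [[-6·x₁ - 1, 10·x₂ + 5], [x₂^2 - 3·x₂ - 1, 2·x₁·x₂ - 3·x₁ + 2]].
At the point, J = [[5.0000, -25.0000], [17.0000, 11.0000]].
det J = 480.0000.

480.0000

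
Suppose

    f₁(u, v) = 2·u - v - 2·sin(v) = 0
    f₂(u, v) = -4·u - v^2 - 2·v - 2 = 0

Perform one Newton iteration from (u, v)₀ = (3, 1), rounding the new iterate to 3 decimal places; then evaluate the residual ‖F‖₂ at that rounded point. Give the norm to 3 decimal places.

1.820

At (3, 1): F = (3.31706, -17.000).
Jacobian J = [[2, -2·cos(v) - 1], [-4, -2·v - 2]].
At the point, J = [[2.000, -2.08060], [-4.000, -4.000]] (det J = -16.32242).
Solving J·Δ = −F gives Δ = (-2.980, -1.270).
Then the next iterate is (u, v)₁ = (0.020, -0.270).
Re-evaluating at (0.020, -0.270): F = (0.84346, -1.61290), so ‖F‖₂ = 1.820.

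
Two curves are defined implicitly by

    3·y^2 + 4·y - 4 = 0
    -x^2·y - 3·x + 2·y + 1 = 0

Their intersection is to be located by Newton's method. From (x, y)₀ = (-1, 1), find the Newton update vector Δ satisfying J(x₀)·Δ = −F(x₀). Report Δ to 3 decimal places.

(4.700, -0.300)

At (-1, 1): F = (3.000, 5.000).
Jacobian J = [[0, 6·y + 4], [-2·x·y - 3, -x^2 + 2]].
At the point, J = [[0.000, 10.000], [-1.000, 1.000]] (det J = 10.000).
Solving J·Δ = −F gives Δ = (4.700, -0.300).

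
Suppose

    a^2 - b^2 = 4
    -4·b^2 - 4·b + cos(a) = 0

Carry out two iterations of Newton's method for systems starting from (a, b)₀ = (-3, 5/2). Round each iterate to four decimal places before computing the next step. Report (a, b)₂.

At (-3, 5/2): F = (-1.2500, -35.989992).
Jacobian J = [[2·a, -2·b], [-sin(a), -8·b - 4]].
At the point, J = [[-6.0000, -5.0000], [0.141120, -24.0000]] (det J = 144.705600).
Solving J·Δ = −F gives Δ = (1.0362, -1.4935).
Then the next iterate is (a, b)₁ = (-1.9638, 1.0065).
Round to (-1.9638, 1.0065) and repeat: F = (-1.156532, -8.461134), J = [[-3.9276, -2.0130], [0.923763, -12.0520]].
Δ = (0.0629, -0.6972), so (a, b)₂ = (-1.9009, 0.3093).

(-1.9009, 0.3093)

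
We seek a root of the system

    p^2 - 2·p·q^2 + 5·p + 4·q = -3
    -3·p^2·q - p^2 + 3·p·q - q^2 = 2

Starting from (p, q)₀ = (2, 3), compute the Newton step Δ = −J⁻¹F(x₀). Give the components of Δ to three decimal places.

(-1.125, 0.156)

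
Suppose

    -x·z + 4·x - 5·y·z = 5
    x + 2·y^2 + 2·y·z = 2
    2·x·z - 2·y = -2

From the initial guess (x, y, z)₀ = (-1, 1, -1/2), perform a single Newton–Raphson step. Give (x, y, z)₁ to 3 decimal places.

(-0.615, 2.000, -1.192)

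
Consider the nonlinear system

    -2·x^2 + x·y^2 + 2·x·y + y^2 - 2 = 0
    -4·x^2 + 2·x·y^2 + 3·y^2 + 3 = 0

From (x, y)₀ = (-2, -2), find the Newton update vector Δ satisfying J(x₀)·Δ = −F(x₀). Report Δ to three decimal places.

(0.750, -0.250)

At (-2, -2): F = (-6.000, -17.000).
Jacobian J = [[-4·x + y^2 + 2·y, 2·x·y + 2·x + 2·y], [-8·x + 2·y^2, 4·x·y + 6·y]].
At the point, J = [[8.000, 0.000], [24.000, 4.000]] (det J = 32.000).
Solving J·Δ = −F gives Δ = (0.750, -0.250).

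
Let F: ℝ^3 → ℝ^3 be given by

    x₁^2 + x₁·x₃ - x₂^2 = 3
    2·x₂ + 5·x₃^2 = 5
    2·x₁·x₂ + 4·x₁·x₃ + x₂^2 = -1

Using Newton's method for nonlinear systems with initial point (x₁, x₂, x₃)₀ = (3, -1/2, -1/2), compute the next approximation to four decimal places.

(2.0769, 1.1715, -0.7814)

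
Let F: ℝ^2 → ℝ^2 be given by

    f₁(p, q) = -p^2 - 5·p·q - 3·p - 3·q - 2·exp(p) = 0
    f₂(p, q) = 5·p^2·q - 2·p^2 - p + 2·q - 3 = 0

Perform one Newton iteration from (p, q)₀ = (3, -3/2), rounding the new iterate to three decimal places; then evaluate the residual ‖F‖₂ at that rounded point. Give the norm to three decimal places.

32.084

At (3, -3/2): F = (-31.17107, -94.500).
Jacobian J = [[-2·p - 5·q - 2·exp(p) - 3, -5·p - 3], [10·p·q - 4·p - 1, 5·p^2 + 2]].
At the point, J = [[-41.67107, -18.000], [-58.000, 47.000]] (det J = -3002.54047).
Solving J·Δ = −F gives Δ = (-1.054, 0.709).
Then the next iterate is (p, q)₁ = (1.946, -0.791).
Re-evaluating at (1.946, -0.791): F = (-13.55674, -29.07908), so ‖F‖₂ = 32.084.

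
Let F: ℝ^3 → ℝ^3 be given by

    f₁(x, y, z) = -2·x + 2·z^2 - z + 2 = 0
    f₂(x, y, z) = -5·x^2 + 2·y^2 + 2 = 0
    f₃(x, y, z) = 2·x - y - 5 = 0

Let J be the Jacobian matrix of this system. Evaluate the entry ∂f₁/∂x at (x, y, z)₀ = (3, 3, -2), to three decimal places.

-2.000

∂f₁/∂x = -2.
At (3, 3, -2) this is -2.000.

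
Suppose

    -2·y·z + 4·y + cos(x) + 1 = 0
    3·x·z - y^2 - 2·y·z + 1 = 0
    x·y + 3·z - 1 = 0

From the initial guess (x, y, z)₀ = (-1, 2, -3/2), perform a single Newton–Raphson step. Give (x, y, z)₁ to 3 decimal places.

(2.022, -0.849, -1.965)

At (-1, 2, -3/2): F = (15.54030, 7.500, -7.500).
Jacobian J = [[-sin(x), -2·z + 4, -2·y], [3·z, -2·y - 2·z, 3·x - 2·y], [y, x, 3]].
At the point, J = [[0.84147, 7.000, -4.000], [-4.500, -1.000, -7.000], [2.000, -1.000, 3.000]] (det J = -37.91471).
Solving J·Δ = −F gives Δ = (3.022, -2.849, -0.465).
Then the next iterate is (x, y, z)₁ = (2.022, -0.849, -1.965).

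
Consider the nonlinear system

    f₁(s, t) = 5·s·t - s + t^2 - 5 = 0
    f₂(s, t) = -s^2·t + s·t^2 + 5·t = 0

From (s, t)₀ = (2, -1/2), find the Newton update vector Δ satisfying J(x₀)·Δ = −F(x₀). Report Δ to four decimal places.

(0.7015, 1.5784)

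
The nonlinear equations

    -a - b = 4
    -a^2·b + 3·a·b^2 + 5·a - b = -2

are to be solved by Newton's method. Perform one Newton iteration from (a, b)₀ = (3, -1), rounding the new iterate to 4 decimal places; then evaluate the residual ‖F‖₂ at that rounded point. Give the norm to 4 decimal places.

23.3356

At (3, -1): F = (-6.0000, 36.0000).
Jacobian J = [[-1, -1], [-2·a·b + 3·b^2 + 5, -a^2 + 6·a·b - 1]].
At the point, J = [[-1.0000, -1.0000], [14.0000, -28.0000]] (det J = 42.0000).
Solving J·Δ = −F gives Δ = (-4.8571, -1.1429).
Then the next iterate is (a, b)₁ = (-1.8571, -2.1429).
Re-evaluating at (-1.8571, -2.1429): F = (0.0000, -23.335646), so ‖F‖₂ = 23.3356.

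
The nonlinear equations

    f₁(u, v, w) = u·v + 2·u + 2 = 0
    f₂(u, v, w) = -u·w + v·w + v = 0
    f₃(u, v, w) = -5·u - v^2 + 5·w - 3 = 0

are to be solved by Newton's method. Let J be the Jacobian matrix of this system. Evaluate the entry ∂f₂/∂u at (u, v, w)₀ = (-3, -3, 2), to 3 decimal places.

∂f₂/∂u = -w.
At (-3, -3, 2) this is -2.000.

-2.000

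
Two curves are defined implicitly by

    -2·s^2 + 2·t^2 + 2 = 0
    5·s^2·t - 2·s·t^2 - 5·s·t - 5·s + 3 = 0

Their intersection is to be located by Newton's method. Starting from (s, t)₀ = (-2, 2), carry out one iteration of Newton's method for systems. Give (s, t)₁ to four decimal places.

At (-2, 2): F = (2.0000, 89.0000).
Jacobian J = [[-4·s, 4·t], [10·s·t - 2·t^2 - 5·t - 5, 5·s^2 - 4·s·t - 5·s]].
At the point, J = [[8.0000, 8.0000], [-63.0000, 46.0000]] (det J = 872.0000).
Solving J·Δ = −F gives Δ = (0.7110, -0.9610).
Then the next iterate is (s, t)₁ = (-1.2890, 1.0390).

(-1.2890, 1.0390)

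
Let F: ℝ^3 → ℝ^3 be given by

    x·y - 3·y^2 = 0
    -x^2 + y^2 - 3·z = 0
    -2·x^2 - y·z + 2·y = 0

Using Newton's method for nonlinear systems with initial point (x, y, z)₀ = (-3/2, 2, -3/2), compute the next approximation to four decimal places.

(-0.8713, 0.9820, -0.1452)

At (-3/2, 2, -3/2): F = (-15.0000, 6.2500, 2.5000).
Jacobian J = [[y, x - 6·y, 0], [-2·x, 2·y, -3], [-4·x, -z + 2, -y]].
At the point, J = [[2.0000, -13.5000, 0.0000], [3.0000, 4.0000, -3.0000], [6.0000, 3.5000, -2.0000]] (det J = 167.0000).
Solving J·Δ = −F gives Δ = (0.6287, -1.0180, 1.3548).
Then the next iterate is (x, y, z)₁ = (-0.8713, 0.9820, -0.1452).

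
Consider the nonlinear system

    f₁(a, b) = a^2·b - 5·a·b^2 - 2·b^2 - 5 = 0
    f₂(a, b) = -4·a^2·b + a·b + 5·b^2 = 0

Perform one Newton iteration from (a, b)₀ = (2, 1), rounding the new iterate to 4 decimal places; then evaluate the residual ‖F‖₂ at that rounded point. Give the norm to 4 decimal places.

5.9426

At (2, 1): F = (-13.0000, -9.0000).
Jacobian J = [[2·a·b - 5·b^2, a^2 - 10·a·b - 4·b], [-8·a·b + b, -4·a^2 + a + 10·b]].
At the point, J = [[-1.0000, -20.0000], [-15.0000, -4.0000]] (det J = -296.0000).
Solving J·Δ = −F gives Δ = (-0.4324, -0.6284).
Then the next iterate is (a, b)₁ = (1.5676, 0.3716).
Re-evaluating at (1.5676, 0.3716): F = (-5.445337, -2.379681), so ‖F‖₂ = 5.9426.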